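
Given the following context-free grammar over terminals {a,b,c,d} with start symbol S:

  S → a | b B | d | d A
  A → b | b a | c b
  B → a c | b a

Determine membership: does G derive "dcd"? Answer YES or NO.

Convert to CNF:
  S -> T0 B | T3 A | a | d
  A -> T0 T1 | T2 T0 | b
  B -> T0 T1 | T1 T2
  T0 -> b
  T1 -> a
  T2 -> c
  T3 -> d

CYK table (by increasing span):
  cell(0,0) d: {S,T3}  orig:{S}
  cell(1,1) c: {T2}  orig:{}
  cell(2,2) d: {S,T3}  orig:{S}
  cell(0,1) dc: ∅
  cell(1,2) cd: ∅
  cell(0,2) dcd: ∅

S ∉ T[0,2] ⇒ NO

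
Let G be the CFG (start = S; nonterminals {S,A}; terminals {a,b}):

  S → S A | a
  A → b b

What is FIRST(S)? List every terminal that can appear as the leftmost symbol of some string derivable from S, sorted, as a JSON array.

FIRST sets, iterate to fixpoint:
[1]
  A via A→b b: +{b}
  S via S→a: +{a}
  FIRST[S]={a}  FIRST[A]={b}
[2] (stable)
  FIRST[S]={a}  FIRST[A]={b}

FIRST(S) = ["a"]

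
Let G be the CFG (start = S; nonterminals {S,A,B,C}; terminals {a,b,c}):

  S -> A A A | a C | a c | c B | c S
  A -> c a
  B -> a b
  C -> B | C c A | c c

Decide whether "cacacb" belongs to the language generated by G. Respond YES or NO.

CNF form of G:
  S -> A X4 | T0 B | T0 S | T1 C | T1 T0
  A -> T0 T1
  B -> T1 T2
  C -> C X3 | T0 T0 | T1 T2
  T0 -> c
  T1 -> a
  T2 -> b
  X3 -> T0 A
  X4 -> A A

CYK fill:
  T[0,0] 'c' = {T0}  orig:{}
  T[1,1] 'a' = {T1}  orig:{}
  T[2,2] 'c' = {T0}  orig:{}
  T[3,3] 'a' = {T1}  orig:{}
  T[4,4] 'c' = {T0}  orig:{}
  T[5,5] 'b' = {T2}  orig:{}
  T[0,1] 'ca' = {A}
  T[1,2] 'ac' = {S}
  T[2,3] 'ca' = {A}
  T[3,4] 'ac' = {S}
  T[4,5] 'cb' = ∅
  T[0,2] 'cac' = {S}
  T[1,3] 'aca' = ∅
  T[2,4] 'cac' = {S}
  T[3,5] 'acb' = ∅
  T[0,3] 'caca' = {X4}  orig:{}
  T[1,4] 'acac' = ∅
  T[2,5] 'cacb' = ∅
  T[0,4] 'cacac' = ∅
  T[1,5] 'acacb' = ∅
  T[0,5] 'cacacb' = ∅

S ∉ T[0,5] ⇒ NO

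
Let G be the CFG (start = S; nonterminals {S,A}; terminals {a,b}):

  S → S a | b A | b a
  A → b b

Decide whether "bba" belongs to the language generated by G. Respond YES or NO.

Convert to CNF:
  S -> S T1 | T0 A | T0 T1
  A -> T0 T0
  T0 -> b
  T1 -> a

CYK table (by increasing span):
  T[0,0] 'b' = {T0}  orig:{}
  T[1,1] 'b' = {T0}  orig:{}
  T[2,2] 'a' = {T1}  orig:{}
  T[0,1] 'bb' = {A}
  T[1,2] 'ba' = {S}
  T[0,2] 'bba' = ∅

S ∉ T[0,2] ⇒ NO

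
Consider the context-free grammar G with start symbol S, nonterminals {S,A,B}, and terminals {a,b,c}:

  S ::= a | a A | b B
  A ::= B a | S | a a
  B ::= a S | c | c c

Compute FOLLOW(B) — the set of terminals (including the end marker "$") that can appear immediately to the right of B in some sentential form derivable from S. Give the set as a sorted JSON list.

FIRST iteration:
pass 1:
  A via A→a a: +{a}
  B via B→a S: +{a}
  B via B→c: +{c}
  S via S→a: +{a}
  S via S→b B: +{b}
  S: {a,b}  A: {a}  B: {a,c}
pass 2:
  A via A→B a: +{c}
  A via A→S: +{b}
  S: {a,b}  A: {a,b,c}  B: {a,c}
pass 3: (no change)
  S: {a,b}  A: {a,b,c}  B: {a,c}

FOLLOW iteration:
initialize: $ ∈ FOLLOW(S)
iter 1:
  A→B a: FOLLOW(B) ⊇ FIRST(a) = {a}; new: +{a}
  B→a S: FOLLOW(S) ⊇ FOLLOW(B) ⊇ {a}; new: +{a}
  S→a A: FOLLOW(A) ⊇ FOLLOW(S) ⊇ {$,a}; new: +{$,a}
  S→b B: FOLLOW(B) ⊇ FOLLOW(S) ⊇ {$,a}; new: +{$}
  FOLLOW(S)={$,a}  FOLLOW(A)={$,a}  FOLLOW(B)={$,a}
iter 2: — fixpoint
  FOLLOW(S)={$,a}  FOLLOW(A)={$,a}  FOLLOW(B)={$,a}

FOLLOW(B) = ["$", "a"]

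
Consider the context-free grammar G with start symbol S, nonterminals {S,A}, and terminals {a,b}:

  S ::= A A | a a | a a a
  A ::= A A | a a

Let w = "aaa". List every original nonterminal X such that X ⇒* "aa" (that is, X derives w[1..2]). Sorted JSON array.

CNF form of G:
  S -> A A | T0 T0 | T0 X1
  A -> A A | T0 T0
  T0 -> a
  X1 -> T0 T0

CYK fill (cells [i..j] with 1 ≤ i ≤ j ≤ 2 only):
  [1..1]={T0}  "a"  orig:{}
  [2..2]={T0}  "a"  orig:{}
  [1..2]={A,S,X1}  "aa"  orig:{A,S}

Original NTs in T[1,2] deriving "aa": ["A", "S"]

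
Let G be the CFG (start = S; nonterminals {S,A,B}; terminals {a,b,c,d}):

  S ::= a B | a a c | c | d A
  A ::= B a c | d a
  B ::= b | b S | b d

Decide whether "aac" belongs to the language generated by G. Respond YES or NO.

Convert to CNF:
  S -> T0 B | T0 X5 | T2 A | c
  A -> B X4 | T2 T0
  B -> T3 S | T3 T2 | b
  T0 -> a
  T1 -> c
  T2 -> d
  T3 -> b
  X4 -> T0 T1
  X5 -> T0 T1

CYK fill:
  [0..0]={T0}  "a"  orig:{}
  [1..1]={T0}  "a"  orig:{}
  [2..2]={S,T1}  "c"  orig:{S}
  [0..1]=∅  "aa"
  [1..2]={X4,X5}  "ac"  orig:{}
  [0..2]={S}  "aac"

S ∈ T[0,2] ⇒ YES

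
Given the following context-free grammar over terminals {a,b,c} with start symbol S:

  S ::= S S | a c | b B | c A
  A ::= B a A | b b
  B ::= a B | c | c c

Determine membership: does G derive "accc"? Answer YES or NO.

CNF form of G:
  S -> S S | T0 T2 | T1 B | T2 A
  A -> B X3 | T1 T1
  B -> T0 B | T2 T2 | c
  T0 -> a
  T1 -> b
  T2 -> c
  X3 -> T0 A

Fill CYK table bottom-up:
  T[0,0] 'a' = {T0}  orig:{}
  T[1,1] 'c' = {B,T2}  orig:{B}
  T[2,2] 'c' = {B,T2}  orig:{B}
  T[3,3] 'c' = {B,T2}  orig:{B}
  T[0,1] 'ac' = {B,S}
  T[1,2] 'cc' = {B}
  T[2,3] 'cc' = {B}
  T[0,2] 'acc' = {B}
  T[1,3] 'ccc' = ∅
  T[0,3] 'accc' = ∅

S ∉ T[0,3] ⇒ NO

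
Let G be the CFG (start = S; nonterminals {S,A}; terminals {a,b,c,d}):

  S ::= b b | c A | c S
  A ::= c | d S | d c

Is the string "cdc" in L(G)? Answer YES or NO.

Convert to CNF:
  S -> T1 A | T1 S | T2 T2
  A -> T0 S | T0 T1 | c
  T0 -> d
  T1 -> c
  T2 -> b

CYK fill:
  [0..0]={A,T1}  "c"  orig:{A}
  [1..1]={T0}  "d"  orig:{}
  [2..2]={A,T1}  "c"  orig:{A}
  [0..1]=∅  "cd"
  [1..2]={A}  "dc"
  [0..2]={S}  "cdc"

S ∈ T[0,2] ⇒ YES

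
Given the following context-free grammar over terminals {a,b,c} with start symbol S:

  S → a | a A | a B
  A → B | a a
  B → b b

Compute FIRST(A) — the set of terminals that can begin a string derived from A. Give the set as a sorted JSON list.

FIRST sets, iterate to fixpoint:
[1]
  A via A→a a: +{a}
  B via B→b b: +{b}
  S via S→a: +{a}
  FIRST(S)={a}  FIRST(A)={a}  FIRST(B)={b}
[2]
  A via A→B: +{b}
  FIRST(S)={a}  FIRST(A)={a,b}  FIRST(B)={b}
[3] (stable)
  FIRST(S)={a}  FIRST(A)={a,b}  FIRST(B)={b}

FIRST(A) = ["a", "b"]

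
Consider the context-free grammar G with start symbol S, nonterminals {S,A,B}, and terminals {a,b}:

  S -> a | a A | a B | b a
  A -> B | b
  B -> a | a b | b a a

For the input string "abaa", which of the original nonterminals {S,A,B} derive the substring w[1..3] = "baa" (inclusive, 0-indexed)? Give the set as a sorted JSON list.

CNF form of G:
  S -> T0 A | T0 B | T1 T0 | a
  A -> T0 T1 | T1 X2 | a | b
  B -> T0 T1 | T1 X3 | a
  T0 -> a
  T1 -> b
  X2 -> T0 T0
  X3 -> T0 T0

CYK fill — only the sub-triangle for w[1..3]:
  T[1,1] 'b' = {A,T1}  orig:{A}
  T[2,2] 'a' = {A,B,S,T0}  orig:{A,B,S}
  T[3,3] 'a' = {A,B,S,T0}  orig:{A,B,S}
  T[1,2] 'ba' = {S}
  T[2,3] 'aa' = {S,X2,X3}  orig:{S}
  T[1,3] 'baa' = {A,B}

Original NTs in T[1,3] deriving "baa": ["A", "B"]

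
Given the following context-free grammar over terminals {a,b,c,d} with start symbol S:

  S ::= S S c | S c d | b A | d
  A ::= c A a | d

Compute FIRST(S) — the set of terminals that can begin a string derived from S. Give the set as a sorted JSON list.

Compute FIRST by fixpoint:
iter 1:
  A via A→c A a: +{c}
  A via A→d: +{d}
  S via S→b A: +{b}
  S via S→d: +{d}
  FIRST[S]={b,d}  FIRST[A]={c,d}
iter 2: done
  FIRST[S]={b,d}  FIRST[A]={c,d}

FIRST(S) = ["b", "d"]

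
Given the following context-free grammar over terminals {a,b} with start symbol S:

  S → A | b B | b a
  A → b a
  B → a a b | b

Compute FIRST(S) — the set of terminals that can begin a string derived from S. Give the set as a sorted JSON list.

Compute FIRST by fixpoint:
pass 1:
  A via A→b a: +{b}
  B via B→a a b: +{a}
  B via B→b: +{b}
  S via S→A: +{b}
  S: {b}  A: {b}  B: {a,b}
pass 2: done
  S: {b}  A: {b}  B: {a,b}

FIRST(S) = ["b"]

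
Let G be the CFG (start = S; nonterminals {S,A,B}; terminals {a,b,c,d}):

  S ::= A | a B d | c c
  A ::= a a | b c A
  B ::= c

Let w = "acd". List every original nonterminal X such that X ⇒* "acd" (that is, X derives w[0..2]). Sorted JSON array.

Convert to CNF:
  S -> T0 T0 | T0 X5 | T1 X6 | T2 T2
  A -> T0 T0 | T1 X4
  B -> c
  T0 -> a
  T1 -> b
  T2 -> c
  T3 -> d
  X4 -> T2 A
  X5 -> B T3
  X6 -> T2 A

CYK table (by increasing span) (cells [i..j] with 0 ≤ i ≤ j ≤ 2 only):
  cell(0,0) a: {T0}  orig:{}
  cell(1,1) c: {B,T2}  orig:{B}
  cell(2,2) d: {T3}  orig:{}
  cell(0,1) ac: ∅
  cell(1,2) cd: {X5}  orig:{}
  cell(0,2) acd: {S}

Original NTs in T[0,2] deriving "acd": ["S"]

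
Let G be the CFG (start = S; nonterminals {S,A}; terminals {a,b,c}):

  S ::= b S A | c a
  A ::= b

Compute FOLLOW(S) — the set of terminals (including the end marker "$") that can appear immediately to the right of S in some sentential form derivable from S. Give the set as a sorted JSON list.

Compute FIRST by fixpoint:
iter 1:
  A via A→b: +{b}
  S via S→b S A: +{b}
  S via S→c a: +{c}
  FIRST(S)={b,c}  FIRST(A)={b}
iter 2: done
  FIRST(S)={b,c}  FIRST(A)={b}

FOLLOW sets:
FOLLOW(S) := {$}
iter 1:
  S→b S A: FOLLOW(S) ⊇ FIRST(A) = {b}; new: +{b}
  S→b S A: FOLLOW(A) ⊇ FOLLOW(S) ⊇ {$,b}; new: +{$,b}
  FOLLOW[S]={$,b}  FOLLOW[A]={$,b}
iter 2: — fixpoint
  FOLLOW[S]={$,b}  FOLLOW[A]={$,b}

FOLLOW(S) = ["$", "b"]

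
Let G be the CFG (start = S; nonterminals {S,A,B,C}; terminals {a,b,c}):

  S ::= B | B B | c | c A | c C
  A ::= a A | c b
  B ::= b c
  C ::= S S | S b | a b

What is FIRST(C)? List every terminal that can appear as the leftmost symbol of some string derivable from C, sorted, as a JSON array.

FIRST sets, iterate to fixpoint:
iter 1:
  A via A→a A: +{a}
  A via A→c b: +{c}
  B via B→b c: +{b}
  C via C→a b: +{a}
  S via S→B: +{b}
  S via S→c: +{c}
  FIRST[S]={b,c}  FIRST[A]={a,c}  FIRST[B]={b}  FIRST[C]={a}
iter 2:
  C via C→S S: +{b,c}
  FIRST[S]={b,c}  FIRST[A]={a,c}  FIRST[B]={b}  FIRST[C]={a,b,c}
iter 3: — fixpoint
  FIRST[S]={b,c}  FIRST[A]={a,c}  FIRST[B]={b}  FIRST[C]={a,b,c}

FIRST(C) = ["a", "b", "c"]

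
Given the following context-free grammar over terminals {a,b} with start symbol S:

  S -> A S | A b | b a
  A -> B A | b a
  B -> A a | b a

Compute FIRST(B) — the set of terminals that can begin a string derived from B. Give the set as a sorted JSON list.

FIRST iteration:
[1]
  A via A→b a: +{b}
  B via B→A a: +{b}
  S via S→A S: +{b}
  FIRST(S)={b}  FIRST(A)={b}  FIRST(B)={b}
[2] (no change)
  FIRST(S)={b}  FIRST(A)={b}  FIRST(B)={b}

FIRST(B) = ["b"]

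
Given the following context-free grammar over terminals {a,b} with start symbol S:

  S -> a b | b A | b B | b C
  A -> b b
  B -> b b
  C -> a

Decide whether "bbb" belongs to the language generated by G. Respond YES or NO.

CNF form of G:
  S -> T0 A | T0 B | T0 C | T1 T0
  A -> T0 T0
  B -> T0 T0
  C -> a
  T0 -> b
  T1 -> a

CYK table (by increasing span):
  cell(0,0) b: {T0}  orig:{}
  cell(1,1) b: {T0}  orig:{}
  cell(2,2) b: {T0}  orig:{}
  cell(0,1) bb: {A,B}
  cell(1,2) bb: {A,B}
  cell(0,2) bbb: {S}

S ∈ T[0,2] ⇒ YES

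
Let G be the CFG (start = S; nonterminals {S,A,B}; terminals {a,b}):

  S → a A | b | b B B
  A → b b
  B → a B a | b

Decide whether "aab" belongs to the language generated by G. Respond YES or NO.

CNF form of G:
  S -> T0 X3 | T1 A | b
  A -> T0 T0
  B -> T1 X2 | b
  T0 -> b
  T1 -> a
  X2 -> B T1
  X3 -> B B

CYK table (by increasing span):
  [0..0]={T1}  "a"  orig:{}
  [1..1]={T1}  "a"  orig:{}
  [2..2]={B,S,T0}  "b"  orig:{B,S}
  [0..1]=∅  "aa"
  [1..2]=∅  "ab"
  [0..2]=∅  "aab"

S ∉ T[0,2] ⇒ NO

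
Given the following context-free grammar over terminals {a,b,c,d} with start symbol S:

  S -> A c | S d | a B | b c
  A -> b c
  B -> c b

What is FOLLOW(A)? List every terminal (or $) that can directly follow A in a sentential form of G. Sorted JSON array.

FIRST sets, iterate to fixpoint:
iter 1:
  A via A→b c: +{b}
  B via B→c b: +{c}
  S via S→A c: +{b}
  S via S→a B: +{a}
  FIRST[S]={a,b}  FIRST[A]={b}  FIRST[B]={c}
iter 2: (stable)
  FIRST[S]={a,b}  FIRST[A]={b}  FIRST[B]={c}

FOLLOW sets:
FOLLOW(S) := {$}
pass 1:
  S→A c: FOLLOW(A) ⊇ FIRST(c) = {c}; new: +{c}
  S→S d: FOLLOW(S) ⊇ FIRST(d) = {d}; new: +{d}
  S→a B: FOLLOW(B) ⊇ FOLLOW(S) ⊇ {$,d}; new: +{$,d}
  FOLLOW[S]={$,d}  FOLLOW[A]={c}  FOLLOW[B]={$,d}
pass 2: (stable)
  FOLLOW[S]={$,d}  FOLLOW[A]={c}  FOLLOW[B]={$,d}

FOLLOW(A) = ["c"]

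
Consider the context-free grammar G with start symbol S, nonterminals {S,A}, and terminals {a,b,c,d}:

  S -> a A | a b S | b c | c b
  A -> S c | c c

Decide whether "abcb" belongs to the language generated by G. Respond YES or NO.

CNF form of G:
  S -> T0 T2 | T1 A | T1 X3 | T2 T0
  A -> S T0 | T0 T0
  T0 -> c
  T1 -> a
  T2 -> b
  X3 -> T2 S

CYK table (by increasing span):
  T[0,0] 'a' = {T1}  orig:{}
  T[1,1] 'b' = {T2}  orig:{}
  T[2,2] 'c' = {T0}  orig:{}
  T[3,3] 'b' = {T2}  orig:{}
  T[0,1] 'ab' = ∅
  T[1,2] 'bc' = {S}
  T[2,3] 'cb' = {S}
  T[0,2] 'abc' = ∅
  T[1,3] 'bcb' = {X3}  orig:{}
  T[0,3] 'abcb' = {S}

S ∈ T[0,3] ⇒ YES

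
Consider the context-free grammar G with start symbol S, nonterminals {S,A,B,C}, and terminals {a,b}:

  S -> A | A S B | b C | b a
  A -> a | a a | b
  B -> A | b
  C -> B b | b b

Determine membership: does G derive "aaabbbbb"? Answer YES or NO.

Convert to CNF:
  S -> A X2 | T0 T0 | T1 C | T1 T0 | a | b
  A -> T0 T0 | a | b
  B -> T0 T0 | a | b
  C -> B T1 | T1 T1
  T0 -> a
  T1 -> b
  X2 -> S B

CYK fill:
  [0..0]={A,B,S,T0}  "a"  orig:{A,B,S}
  [1..1]={A,B,S,T0}  "a"  orig:{A,B,S}
  [2..2]={A,B,S,T0}  "a"  orig:{A,B,S}
  [3..3]={A,B,S,T1}  "b"  orig:{A,B,S}
  [4..4]={A,B,S,T1}  "b"  orig:{A,B,S}
  [5..5]={A,B,S,T1}  "b"  orig:{A,B,S}
  [6..6]={A,B,S,T1}  "b"  orig:{A,B,S}
  [7..7]={A,B,S,T1}  "b"  orig:{A,B,S}
  [0..1]={A,B,S,X2}  "aa"  orig:{A,B,S}
  [1..2]={A,B,S,X2}  "aa"  orig:{A,B,S}
  [2..3]={C,X2}  "ab"  orig:{C}
  [3..4]={C,X2}  "bb"  orig:{C}
  [4..5]={C,X2}  "bb"  orig:{C}
  [5..6]={C,X2}  "bb"  orig:{C}
  [6..7]={C,X2}  "bb"  orig:{C}
  [0..2]={S,X2}  "aaa"  orig:{S}
  [1..3]={C,S,X2}  "aab"  orig:{C,S}
  [2..4]={S}  "abb"
  [3..5]={S}  "bbb"
  [4..6]={S}  "bbb"
  [5..7]={S}  "bbb"
  [0..3]={S,X2}  "aaab"  orig:{S}
  [1..4]={S,X2}  "aabb"  orig:{S}
  [2..5]={X2}  "abbb"  orig:{}
  [3..6]={X2}  "bbbb"  orig:{}
  [4..7]={X2}  "bbbb"  orig:{}
  [0..4]={S,X2}  "aaabb"  orig:{S}
  [1..5]={S,X2}  "aabbb"  orig:{S}
  [2..6]={S}  "abbbb"
  [3..7]={S}  "bbbbb"
  [0..5]={S,X2}  "aaabbb"  orig:{S}
  [1..6]={S,X2}  "aabbbb"  orig:{S}
  [2..7]={X2}  "abbbbb"  orig:{}
  [0..6]={S,X2}  "aaabbbb"  orig:{S}
  [1..7]={S,X2}  "aabbbbb"  orig:{S}
  [0..7]={S,X2}  "aaabbbbb"  orig:{S}

S ∈ T[0,7] ⇒ YES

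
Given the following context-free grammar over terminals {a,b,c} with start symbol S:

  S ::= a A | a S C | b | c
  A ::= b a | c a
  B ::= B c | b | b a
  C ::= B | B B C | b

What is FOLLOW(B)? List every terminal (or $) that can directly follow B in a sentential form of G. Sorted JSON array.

FIRST sets, iterate to fixpoint:
round 1:
  A via A→b a: +{b}
  A via A→c a: +{c}
  B via B→b: +{b}
  C via C→B: +{b}
  S via S→a A: +{a}
  S via S→b: +{b}
  S via S→c: +{c}
  FIRST(S)={a,b,c}  FIRST(A)={b,c}  FIRST(B)={b}  FIRST(C)={b}
round 2: done
  FIRST(S)={a,b,c}  FIRST(A)={b,c}  FIRST(B)={b}  FIRST(C)={b}

FOLLOW iteration:
FOLLOW(S) := {$}
pass 1:
  B→B c: FOLLOW(B) ⊇ FIRST(c) = {c}; new: +{c}
  C→B B C: FOLLOW(B) ⊇ FIRST(B) = {b}; new: +{b}
  S→a A: FOLLOW(A) ⊇ FOLLOW(S) ⊇ {$}; new: +{$}
  S→a S C: FOLLOW(S) ⊇ FIRST(C) = {b}; new: +{b}
  S→a S C: FOLLOW(C) ⊇ FOLLOW(S) ⊇ {$,b}; new: +{$,b}
  FOLLOW(S)={$,b}  FOLLOW(A)={$}  FOLLOW(B)={b,c}  FOLLOW(C)={$,b}
pass 2:
  C→B: FOLLOW(B) ⊇ FOLLOW(C) ⊇ {$,b}; new: +{$}
  S→a A: FOLLOW(A) ⊇ FOLLOW(S) ⊇ {$,b}; new: +{b}
  FOLLOW(S)={$,b}  FOLLOW(A)={$,b}  FOLLOW(B)={$,b,c}  FOLLOW(C)={$,b}
pass 3: done
  FOLLOW(S)={$,b}  FOLLOW(A)={$,b}  FOLLOW(B)={$,b,c}  FOLLOW(C)={$,b}

FOLLOW(B) = ["$", "b", "c"]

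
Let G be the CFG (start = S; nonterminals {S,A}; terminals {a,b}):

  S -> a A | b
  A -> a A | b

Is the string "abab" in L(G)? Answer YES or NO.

Convert to CNF:
  S -> T0 A | b
  A -> T0 A | b
  T0 -> a

CYK table (by increasing span):
  cell(0,0) a: {T0}  orig:{}
  cell(1,1) b: {A,S}
  cell(2,2) a: {T0}  orig:{}
  cell(3,3) b: {A,S}
  cell(0,1) ab: {A,S}
  cell(1,2) ba: ∅
  cell(2,3) ab: {A,S}
  cell(0,2) aba: ∅
  cell(1,3) bab: ∅
  cell(0,3) abab: ∅

S ∉ T[0,3] ⇒ NO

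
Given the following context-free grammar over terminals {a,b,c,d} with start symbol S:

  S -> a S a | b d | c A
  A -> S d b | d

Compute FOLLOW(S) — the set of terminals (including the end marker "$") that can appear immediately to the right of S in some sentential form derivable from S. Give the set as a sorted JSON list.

Compute FIRST by fixpoint:
iter 1:
  A via A→d: +{d}
  S via S→a S a: +{a}
  S via S→b d: +{b}
  S via S→c A: +{c}
  S: {a,b,c}  A: {d}
iter 2:
  A via A→S d b: +{a,b,c}
  S: {a,b,c}  A: {a,b,c,d}
iter 3: (stable)
  S: {a,b,c}  A: {a,b,c,d}

FOLLOW iteration:
FOLLOW(S) := {$}
iter 1:
  A→S d b: FOLLOW(S) ⊇ FIRST(d) = {d}; new: +{d}
  S→a S a: FOLLOW(S) ⊇ FIRST(a) = {a}; new: +{a}
  S→c A: FOLLOW(A) ⊇ FOLLOW(S) ⊇ {$,a,d}; new: +{$,a,d}
  S: {$,a,d}  A: {$,a,d}
iter 2: — fixpoint
  S: {$,a,d}  A: {$,a,d}

FOLLOW(S) = ["$", "a", "d"]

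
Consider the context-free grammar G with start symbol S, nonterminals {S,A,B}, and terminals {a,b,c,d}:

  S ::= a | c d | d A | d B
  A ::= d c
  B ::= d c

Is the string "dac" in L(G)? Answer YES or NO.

Convert to CNF:
  S -> T0 A | T0 B | T1 T0 | a
  A -> T0 T1
  B -> T0 T1
  T0 -> d
  T1 -> c

CYK fill:
  [0..0]={T0}  "d"  orig:{}
  [1..1]={S}  "a"
  [2..2]={T1}  "c"  orig:{}
  [0..1]=∅  "da"
  [1..2]=∅  "ac"
  [0..2]=∅  "dac"

S ∉ T[0,2] ⇒ NO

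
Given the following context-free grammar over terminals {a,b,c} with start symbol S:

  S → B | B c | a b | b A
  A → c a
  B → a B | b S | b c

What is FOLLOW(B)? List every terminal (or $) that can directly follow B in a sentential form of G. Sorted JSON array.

Compute FIRST by fixpoint:
[1]
  A via A→c a: +{c}
  B via B→a B: +{a}
  B via B→b S: +{b}
  S via S→B: +{a,b}
  FIRST(S)={a,b}  FIRST(A)={c}  FIRST(B)={a,b}
[2] (stable)
  FIRST(S)={a,b}  FIRST(A)={c}  FIRST(B)={a,b}

FOLLOW sets:
initialize: $ ∈ FOLLOW(S)
iter 1:
  S→B: FOLLOW(B) ⊇ FOLLOW(S) ⊇ {$}; new: +{$}
  S→B c: FOLLOW(B) ⊇ FIRST(c) = {c}; new: +{c}
  S→b A: FOLLOW(A) ⊇ FOLLOW(S) ⊇ {$}; new: +{$}
  S: {$}  A: {$}  B: {$,c}
iter 2:
  B→b S: FOLLOW(S) ⊇ FOLLOW(B) ⊇ {$,c}; new: +{c}
  S→b A: FOLLOW(A) ⊇ FOLLOW(S) ⊇ {$,c}; new: +{c}
  S: {$,c}  A: {$,c}  B: {$,c}
iter 3: (stable)
  S: {$,c}  A: {$,c}  B: {$,c}

FOLLOW(B) = ["$", "c"]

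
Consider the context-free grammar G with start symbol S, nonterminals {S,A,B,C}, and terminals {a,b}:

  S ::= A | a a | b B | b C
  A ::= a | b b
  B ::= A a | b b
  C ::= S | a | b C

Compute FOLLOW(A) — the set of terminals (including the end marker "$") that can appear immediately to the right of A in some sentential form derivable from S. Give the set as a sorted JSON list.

Compute FIRST by fixpoint:
[1]
  A via A→a: +{a}
  A via A→b b: +{b}
  B via B→A a: +{a,b}
  C via C→a: +{a}
  C via C→b C: +{b}
  S via S→A: +{a,b}
  FIRST(S)={a,b}  FIRST(A)={a,b}  FIRST(B)={a,b}  FIRST(C)={a,b}
[2] (stable)
  FIRST(S)={a,b}  FIRST(A)={a,b}  FIRST(B)={a,b}  FIRST(C)={a,b}

Compute FOLLOW by fixpoint:
FOLLOW(S) := {$}
pass 1:
  B→A a: FOLLOW(A) ⊇ FIRST(a) = {a}; new: +{a}
  S→A: FOLLOW(A) ⊇ FOLLOW(S) ⊇ {$}; new: +{$}
  S→b B: FOLLOW(B) ⊇ FOLLOW(S) ⊇ {$}; new: +{$}
  S→b C: FOLLOW(C) ⊇ FOLLOW(S) ⊇ {$}; new: +{$}
  FOLLOW[S]={$}  FOLLOW[A]={$,a}  FOLLOW[B]={$}  FOLLOW[C]={$}
pass 2: (no change)
  FOLLOW[S]={$}  FOLLOW[A]={$,a}  FOLLOW[B]={$}  FOLLOW[C]={$}

FOLLOW(A) = ["$", "a"]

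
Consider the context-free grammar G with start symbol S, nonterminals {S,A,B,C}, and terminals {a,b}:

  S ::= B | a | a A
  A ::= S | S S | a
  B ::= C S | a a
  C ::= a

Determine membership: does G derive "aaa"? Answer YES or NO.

Convert to CNF:
  S -> C S | T0 A | T0 T0 | a
  A -> C S | S S | T0 A | T0 T0 | a
  B -> C S | T0 T0
  C -> a
  T0 -> a

CYK fill:
  [0..0]={A,C,S,T0}  "a"  orig:{A,C,S}
  [1..1]={A,C,S,T0}  "a"  orig:{A,C,S}
  [2..2]={A,C,S,T0}  "a"  orig:{A,C,S}
  [0..1]={A,B,S}  "aa"
  [1..2]={A,B,S}  "aa"
  [0..2]={A,B,S}  "aaa"

S ∈ T[0,2] ⇒ YES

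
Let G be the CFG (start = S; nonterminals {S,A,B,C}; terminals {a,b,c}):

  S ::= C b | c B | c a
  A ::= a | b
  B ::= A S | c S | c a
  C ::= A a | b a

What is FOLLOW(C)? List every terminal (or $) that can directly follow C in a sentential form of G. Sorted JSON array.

FIRST iteration:
round 1:
  A via A→a: +{a}
  A via A→b: +{b}
  B via B→A S: +{a,b}
  B via B→c S: +{c}
  C via C→A a: +{a,b}
  S via S→C b: +{a,b}
  S via S→c B: +{c}
  FIRST(S)={a,b,c}  FIRST(A)={a,b}  FIRST(B)={a,b,c}  FIRST(C)={a,b}
round 2: done
  FIRST(S)={a,b,c}  FIRST(A)={a,b}  FIRST(B)={a,b,c}  FIRST(C)={a,b}

FOLLOW iteration:
FOLLOW(S) := {$}
pass 1:
  B→A S: FOLLOW(A) ⊇ FIRST(S) = {a,b,c}; new: +{a,b,c}
  S→C b: FOLLOW(C) ⊇ FIRST(b) = {b}; new: +{b}
  S→c B: FOLLOW(B) ⊇ FOLLOW(S) ⊇ {$}; new: +{$}
  S: {$}  A: {a,b,c}  B: {$}  C: {b}
pass 2: — fixpoint
  S: {$}  A: {a,b,c}  B: {$}  C: {b}

FOLLOW(C) = ["b"]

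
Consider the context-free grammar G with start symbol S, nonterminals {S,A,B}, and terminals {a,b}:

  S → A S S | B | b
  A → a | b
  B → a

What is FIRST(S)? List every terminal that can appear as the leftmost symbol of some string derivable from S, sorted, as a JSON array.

FIRST sets, iterate to fixpoint:
iter 1:
  A via A→a: +{a}
  A via A→b: +{b}
  B via B→a: +{a}
  S via S→A S S: +{a,b}
  S: {a,b}  A: {a,b}  B: {a}
iter 2: done
  S: {a,b}  A: {a,b}  B: {a}

FIRST(S) = ["a", "b"]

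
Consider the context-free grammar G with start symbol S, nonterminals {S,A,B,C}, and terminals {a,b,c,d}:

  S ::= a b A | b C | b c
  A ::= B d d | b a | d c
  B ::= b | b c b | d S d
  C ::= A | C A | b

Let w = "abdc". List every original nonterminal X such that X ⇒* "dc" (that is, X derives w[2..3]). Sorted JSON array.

Convert to CNF:
  S -> T1 C | T1 T3 | T2 X8
  A -> B X4 | T0 T3 | T1 T2
  B -> T0 X6 | T1 X5 | b
  C -> B X7 | C A | T0 T3 | T1 T2 | b
  T0 -> d
  T1 -> b
  T2 -> a
  T3 -> c
  X4 -> T0 T0
  X5 -> T3 T1
  X6 -> S T0
  X7 -> T0 T0
  X8 -> T1 A

Fill CYK table bottom-up — only the sub-triangle for w[2..3]:
  cell(2,2) d: {T0}  orig:{}
  cell(3,3) c: {T3}  orig:{}
  cell(2,3) dc: {A,C}

Original NTs in T[2,3] deriving "dc": ["A", "C"]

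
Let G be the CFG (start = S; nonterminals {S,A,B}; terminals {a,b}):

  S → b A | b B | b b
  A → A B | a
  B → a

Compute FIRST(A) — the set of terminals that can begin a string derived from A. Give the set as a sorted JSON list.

FIRST iteration:
pass 1:
  A via A→a: +{a}
  B via B→a: +{a}
  S via S→b A: +{b}
  FIRST[S]={b}  FIRST[A]={a}  FIRST[B]={a}
pass 2: (stable)
  FIRST[S]={b}  FIRST[A]={a}  FIRST[B]={a}

FIRST(A) = ["a"]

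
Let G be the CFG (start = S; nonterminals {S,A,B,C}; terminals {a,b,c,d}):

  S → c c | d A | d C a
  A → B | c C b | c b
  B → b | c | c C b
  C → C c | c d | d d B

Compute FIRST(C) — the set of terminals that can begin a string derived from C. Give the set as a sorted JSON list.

FIRST sets, iterate to fixpoint:
round 1:
  A via A→c C b: +{c}
  B via B→b: +{b}
  B via B→c: +{c}
  C via C→c d: +{c}
  C via C→d d B: +{d}
  S via S→c c: +{c}
  S via S→d A: +{d}
  S: {c,d}  A: {c}  B: {b,c}  C: {c,d}
round 2:
  A via A→B: +{b}
  S: {c,d}  A: {b,c}  B: {b,c}  C: {c,d}
round 3: done
  S: {c,d}  A: {b,c}  B: {b,c}  C: {c,d}

FIRST(C) = ["c", "d"]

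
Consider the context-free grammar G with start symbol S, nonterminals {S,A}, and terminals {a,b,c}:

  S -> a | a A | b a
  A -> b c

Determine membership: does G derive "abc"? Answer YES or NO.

Convert to CNF:
  S -> T0 T2 | T2 A | a
  A -> T0 T1
  T0 -> b
  T1 -> c
  T2 -> a

Fill CYK table bottom-up:
  cell(0,0) a: {S,T2}  orig:{S}
  cell(1,1) b: {T0}  orig:{}
  cell(2,2) c: {T1}  orig:{}
  cell(0,1) ab: ∅
  cell(1,2) bc: {A}
  cell(0,2) abc: {S}

S ∈ T[0,2] ⇒ YES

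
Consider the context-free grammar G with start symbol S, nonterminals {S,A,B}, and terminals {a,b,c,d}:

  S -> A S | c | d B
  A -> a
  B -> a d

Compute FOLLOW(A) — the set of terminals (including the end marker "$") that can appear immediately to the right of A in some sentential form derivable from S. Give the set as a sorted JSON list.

FIRST sets, iterate to fixpoint:
pass 1:
  A via A→a: +{a}
  B via B→a d: +{a}
  S via S→A S: +{a}
  S via S→c: +{c}
  S via S→d B: +{d}
  FIRST[S]={a,c,d}  FIRST[A]={a}  FIRST[B]={a}
pass 2: (stable)
  FIRST[S]={a,c,d}  FIRST[A]={a}  FIRST[B]={a}

Compute FOLLOW by fixpoint:
seed FOLLOW(S) with $
pass 1:
  S→A S: FOLLOW(A) ⊇ FIRST(S) = {a,c,d}; new: +{a,c,d}
  S→d B: FOLLOW(B) ⊇ FOLLOW(S) ⊇ {$}; new: +{$}
  FOLLOW[S]={$}  FOLLOW[A]={a,c,d}  FOLLOW[B]={$}
pass 2: done
  FOLLOW[S]={$}  FOLLOW[A]={a,c,d}  FOLLOW[B]={$}

FOLLOW(A) = ["a", "c", "d"]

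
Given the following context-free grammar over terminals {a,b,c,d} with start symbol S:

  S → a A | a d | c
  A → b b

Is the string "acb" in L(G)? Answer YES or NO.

CNF form of G:
  S -> T1 A | T1 T2 | c
  A -> T0 T0
  T0 -> b
  T1 -> a
  T2 -> d

CYK fill:
  T[0,0] 'a' = {T1}  orig:{}
  T[1,1] 'c' = {S}
  T[2,2] 'b' = {T0}  orig:{}
  T[0,1] 'ac' = ∅
  T[1,2] 'cb' = ∅
  T[0,2] 'acb' = ∅

S ∉ T[0,2] ⇒ NO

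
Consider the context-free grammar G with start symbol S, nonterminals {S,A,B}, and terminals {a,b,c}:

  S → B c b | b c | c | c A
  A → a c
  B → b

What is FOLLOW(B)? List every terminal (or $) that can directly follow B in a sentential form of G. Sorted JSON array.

Compute FIRST by fixpoint:
[1]
  A via A→a c: +{a}
  B via B→b: +{b}
  S via S→B c b: +{b}
  S via S→c: +{c}
  S: {b,c}  A: {a}  B: {b}
[2] done
  S: {b,c}  A: {a}  B: {b}

FOLLOW iteration:
FOLLOW(S) := {$}
iter 1:
  S→B c b: FOLLOW(B) ⊇ FIRST(c) = {c}; new: +{c}
  S→c A: FOLLOW(A) ⊇ FOLLOW(S) ⊇ {$}; new: +{$}
  FOLLOW(S)={$}  FOLLOW(A)={$}  FOLLOW(B)={c}
iter 2: (no change)
  FOLLOW(S)={$}  FOLLOW(A)={$}  FOLLOW(B)={c}

FOLLOW(B) = ["c"]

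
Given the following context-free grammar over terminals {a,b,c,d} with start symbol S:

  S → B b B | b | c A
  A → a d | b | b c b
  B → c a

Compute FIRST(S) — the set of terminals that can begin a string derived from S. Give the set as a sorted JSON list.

FIRST iteration:
pass 1:
  A via A→a d: +{a}
  A via A→b: +{b}
  B via B→c a: +{c}
  S via S→B b B: +{c}
  S via S→b: +{b}
  FIRST(S)={b,c}  FIRST(A)={a,b}  FIRST(B)={c}
pass 2: (no change)
  FIRST(S)={b,c}  FIRST(A)={a,b}  FIRST(B)={c}

FIRST(S) = ["b", "c"]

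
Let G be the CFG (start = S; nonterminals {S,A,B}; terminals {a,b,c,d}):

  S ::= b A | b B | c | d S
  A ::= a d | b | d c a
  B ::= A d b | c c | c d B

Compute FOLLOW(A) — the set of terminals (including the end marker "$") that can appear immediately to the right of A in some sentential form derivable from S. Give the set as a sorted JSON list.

Compute FIRST by fixpoint:
[1]
  A via A→a d: +{a}
  A via A→b: +{b}
  A via A→d c a: +{d}
  B via B→A d b: +{a,b,d}
  B via B→c c: +{c}
  S via S→b A: +{b}
  S via S→c: +{c}
  S via S→d S: +{d}
  FIRST(S)={b,c,d}  FIRST(A)={a,b,d}  FIRST(B)={a,b,c,d}
[2] (no change)
  FIRST(S)={b,c,d}  FIRST(A)={a,b,d}  FIRST(B)={a,b,c,d}

Compute FOLLOW by fixpoint:
FOLLOW(S) := {$}
pass 1:
  B→A d b: FOLLOW(A) ⊇ FIRST(d) = {d}; new: +{d}
  S→b A: FOLLOW(A) ⊇ FOLLOW(S) ⊇ {$}; new: +{$}
  S→b B: FOLLOW(B) ⊇ FOLLOW(S) ⊇ {$}; new: +{$}
  FOLLOW[S]={$}  FOLLOW[A]={$,d}  FOLLOW[B]={$}
pass 2: done
  FOLLOW[S]={$}  FOLLOW[A]={$,d}  FOLLOW[B]={$}

FOLLOW(A) = ["$", "d"]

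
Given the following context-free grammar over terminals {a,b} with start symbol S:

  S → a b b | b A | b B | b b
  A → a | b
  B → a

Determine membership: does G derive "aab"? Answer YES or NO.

Convert to CNF:
  S -> T0 X2 | T1 A | T1 B | T1 T1
  A -> a | b
  B -> a
  T0 -> a
  T1 -> b
  X2 -> T1 T1

CYK table (by increasing span):
  T[0,0] 'a' = {A,B,T0}  orig:{A,B}
  T[1,1] 'a' = {A,B,T0}  orig:{A,B}
  T[2,2] 'b' = {A,T1}  orig:{A}
  T[0,1] 'aa' = ∅
  T[1,2] 'ab' = ∅
  T[0,2] 'aab' = ∅

S ∉ T[0,2] ⇒ NO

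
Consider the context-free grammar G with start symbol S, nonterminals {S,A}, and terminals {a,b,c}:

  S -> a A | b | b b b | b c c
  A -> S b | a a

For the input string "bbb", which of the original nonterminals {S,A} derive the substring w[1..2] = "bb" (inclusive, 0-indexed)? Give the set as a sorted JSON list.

CNF form of G:
  S -> T0 X3 | T0 X4 | T1 A | b
  A -> S T0 | T1 T1
  T0 -> b
  T1 -> a
  T2 -> c
  X3 -> T0 T0
  X4 -> T2 T2

CYK fill, restricted to cells inside w[1..2]:
  cell(1,1) b: {S,T0}  orig:{S}
  cell(2,2) b: {S,T0}  orig:{S}
  cell(1,2) bb: {A,X3}  orig:{A}

Original NTs in T[1,2] deriving "bb": ["A"]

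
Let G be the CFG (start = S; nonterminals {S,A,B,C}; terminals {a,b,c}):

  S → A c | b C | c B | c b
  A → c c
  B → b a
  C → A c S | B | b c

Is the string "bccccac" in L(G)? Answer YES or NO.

Convert to CNF:
  S -> A T0 | T0 B | T0 T1 | T1 C
  A -> T0 T0
  B -> T1 T2
  C -> A X3 | T1 T0 | T1 T2
  T0 -> c
  T1 -> b
  T2 -> a
  X3 -> T0 S

CYK table (by increasing span):
  T[0,0] 'b' = {T1}  orig:{}
  T[1,1] 'c' = {T0}  orig:{}
  T[2,2] 'c' = {T0}  orig:{}
  T[3,3] 'c' = {T0}  orig:{}
  T[4,4] 'c' = {T0}  orig:{}
  T[5,5] 'a' = {T2}  orig:{}
  T[6,6] 'c' = {T0}  orig:{}
  T[0,1] 'bc' = {C}
  T[1,2] 'cc' = {A}
  T[2,3] 'cc' = {A}
  T[3,4] 'cc' = {A}
  T[4,5] 'ca' = ∅
  T[5,6] 'ac' = ∅
  T[0,2] 'bcc' = ∅
  T[1,3] 'ccc' = {S}
  T[2,4] 'ccc' = {S}
  T[3,5] 'cca' = ∅
  T[4,6] 'cac' = ∅
  T[0,3] 'bccc' = ∅
  T[1,4] 'cccc' = {X3}  orig:{}
  T[2,5] 'ccca' = ∅
  T[3,6] 'ccac' = ∅
  T[0,4] 'bcccc' = ∅
  T[1,5] 'cccca' = ∅
  T[2,6] 'cccac' = ∅
  T[0,5] 'bcccca' = ∅
  T[1,6] 'ccccac' = ∅
  T[0,6] 'bccccac' = ∅

S ∉ T[0,6] ⇒ NO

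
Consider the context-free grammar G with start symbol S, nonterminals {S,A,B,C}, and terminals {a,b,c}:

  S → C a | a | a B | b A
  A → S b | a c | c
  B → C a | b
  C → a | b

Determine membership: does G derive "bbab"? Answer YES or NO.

CNF form of G:
  S -> C T1 | T0 A | T1 B | a
  A -> S T0 | T1 T2 | c
  B -> C T1 | b
  C -> a | b
  T0 -> b
  T1 -> a
  T2 -> c

CYK table (by increasing span):
  cell(0,0) b: {B,C,T0}  orig:{B,C}
  cell(1,1) b: {B,C,T0}  orig:{B,C}
  cell(2,2) a: {C,S,T1}  orig:{C,S}
  cell(3,3) b: {B,C,T0}  orig:{B,C}
  cell(0,1) bb: ∅
  cell(1,2) ba: {B,S}
  cell(2,3) ab: {A,S}
  cell(0,2) bba: ∅
  cell(1,3) bab: {A,S}
  cell(0,3) bbab: {S}

S ∈ T[0,3] ⇒ YES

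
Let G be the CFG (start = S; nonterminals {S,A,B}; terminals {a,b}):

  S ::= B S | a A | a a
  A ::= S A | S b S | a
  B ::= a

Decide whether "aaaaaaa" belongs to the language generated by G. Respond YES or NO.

Convert to CNF:
  S -> B S | T1 A | T1 T1
  A -> S A | S X2 | a
  B -> a
  T0 -> b
  T1 -> a
  X2 -> T0 S

CYK table (by increasing span):
  cell(0,0) a: {A,B,T1}  orig:{A,B}
  cell(1,1) a: {A,B,T1}  orig:{A,B}
  cell(2,2) a: {A,B,T1}  orig:{A,B}
  cell(3,3) a: {A,B,T1}  orig:{A,B}
  cell(4,4) a: {A,B,T1}  orig:{A,B}
  cell(5,5) a: {A,B,T1}  orig:{A,B}
  cell(6,6) a: {A,B,T1}  orig:{A,B}
  cell(0,1) aa: {S}
  cell(1,2) aa: {S}
  cell(2,3) aa: {S}
  cell(3,4) aa: {S}
  cell(4,5) aa: {S}
  cell(5,6) aa: {S}
  cell(0,2) aaa: {A,S}
  cell(1,3) aaa: {A,S}
  cell(2,4) aaa: {A,S}
  cell(3,5) aaa: {A,S}
  cell(4,6) aaa: {A,S}
  cell(0,3) aaaa: {A,S}
  cell(1,4) aaaa: {A,S}
  cell(2,5) aaaa: {A,S}
  cell(3,6) aaaa: {A,S}
  cell(0,4) aaaaa: {A,S}
  cell(1,5) aaaaa: {A,S}
  cell(2,6) aaaaa: {A,S}
  cell(0,5) aaaaaa: {A,S}
  cell(1,6) aaaaaa: {A,S}
  cell(0,6) aaaaaaa: {A,S}

S ∈ T[0,6] ⇒ YES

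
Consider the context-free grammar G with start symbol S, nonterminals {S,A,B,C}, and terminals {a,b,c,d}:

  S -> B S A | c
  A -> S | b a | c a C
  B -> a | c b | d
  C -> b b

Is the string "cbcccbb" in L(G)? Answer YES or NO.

Convert to CNF:
  S -> B X5 | c
  A -> B X3 | T0 T1 | T2 X4 | c
  B -> T2 T0 | a | d
  C -> T0 T0
  T0 -> b
  T1 -> a
  T2 -> c
  X3 -> S A
  X4 -> T1 C
  X5 -> S A

CYK table (by increasing span):
  cell(0,0) c: {A,S,T2}  orig:{A,S}
  cell(1,1) b: {T0}  orig:{}
  cell(2,2) c: {A,S,T2}  orig:{A,S}
  cell(3,3) c: {A,S,T2}  orig:{A,S}
  cell(4,4) c: {A,S,T2}  orig:{A,S}
  cell(5,5) b: {T0}  orig:{}
  cell(6,6) b: {T0}  orig:{}
  cell(0,1) cb: {B}
  cell(1,2) bc: ∅
  cell(2,3) cc: {X3,X5}  orig:{}
  cell(3,4) cc: {X3,X5}  orig:{}
  cell(4,5) cb: {B}
  cell(5,6) bb: {C}
  cell(0,2) cbc: ∅
  cell(1,3) bcc: ∅
  cell(2,4) ccc: ∅
  cell(3,5) ccb: ∅
  cell(4,6) cbb: ∅
  cell(0,3) cbcc: {A,S}
  cell(1,4) bccc: ∅
  cell(2,5) cccb: ∅
  cell(3,6) ccbb: ∅
  cell(0,4) cbccc: {X3,X5}  orig:{}
  cell(1,5) bcccb: ∅
  cell(2,6) cccbb: ∅
  cell(0,5) cbcccb: ∅
  cell(1,6) bcccbb: ∅
  cell(0,6) cbcccbb: ∅

S ∉ T[0,6] ⇒ NO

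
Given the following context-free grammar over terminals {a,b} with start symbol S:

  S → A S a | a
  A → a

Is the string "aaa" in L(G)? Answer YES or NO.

Convert to CNF:
  S -> A X1 | a
  A -> a
  T0 -> a
  X1 -> S T0

Fill CYK table bottom-up:
  [0..0]={A,S,T0}  "a"  orig:{A,S}
  [1..1]={A,S,T0}  "a"  orig:{A,S}
  [2..2]={A,S,T0}  "a"  orig:{A,S}
  [0..1]={X1}  "aa"  orig:{}
  [1..2]={X1}  "aa"  orig:{}
  [0..2]={S}  "aaa"

S ∈ T[0,2] ⇒ YES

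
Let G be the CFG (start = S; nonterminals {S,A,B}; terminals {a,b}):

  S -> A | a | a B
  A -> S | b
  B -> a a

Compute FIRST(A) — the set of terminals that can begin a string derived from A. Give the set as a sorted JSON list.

Compute FIRST by fixpoint:
pass 1:
  A via A→b: +{b}
  B via B→a a: +{a}
  S via S→A: +{b}
  S via S→a: +{a}
  FIRST[S]={a,b}  FIRST[A]={b}  FIRST[B]={a}
pass 2:
  A via A→S: +{a}
  FIRST[S]={a,b}  FIRST[A]={a,b}  FIRST[B]={a}
pass 3: done
  FIRST[S]={a,b}  FIRST[A]={a,b}  FIRST[B]={a}

FIRST(A) = ["a", "b"]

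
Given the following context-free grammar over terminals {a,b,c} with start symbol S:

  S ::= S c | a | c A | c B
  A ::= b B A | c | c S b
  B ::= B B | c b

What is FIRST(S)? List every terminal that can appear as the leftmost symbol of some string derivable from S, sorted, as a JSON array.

Compute FIRST by fixpoint:
[1]
  A via A→b B A: +{b}
  A via A→c: +{c}
  B via B→c b: +{c}
  S via S→a: +{a}
  S via S→c A: +{c}
  S: {a,c}  A: {b,c}  B: {c}
[2] done
  S: {a,c}  A: {b,c}  B: {c}

FIRST(S) = ["a", "c"]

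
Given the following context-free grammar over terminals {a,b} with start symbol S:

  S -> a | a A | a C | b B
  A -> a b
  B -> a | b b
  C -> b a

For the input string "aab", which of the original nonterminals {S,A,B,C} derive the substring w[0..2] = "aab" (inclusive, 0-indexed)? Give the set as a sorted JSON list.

CNF form of G:
  S -> T0 A | T0 C | T1 B | a
  A -> T0 T1
  B -> T1 T1 | a
  C -> T1 T0
  T0 -> a
  T1 -> b

CYK table (by increasing span) — only the sub-triangle for w[0..2]:
  cell(0,0) a: {B,S,T0}  orig:{B,S}
  cell(1,1) a: {B,S,T0}  orig:{B,S}
  cell(2,2) b: {T1}  orig:{}
  cell(0,1) aa: ∅
  cell(1,2) ab: {A}
  cell(0,2) aab: {S}

Original NTs in T[0,2] deriving "aab": ["S"]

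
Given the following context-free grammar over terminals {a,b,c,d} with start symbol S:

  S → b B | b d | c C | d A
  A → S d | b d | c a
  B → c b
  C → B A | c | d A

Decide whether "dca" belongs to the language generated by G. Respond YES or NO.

CNF form of G:
  S -> T0 A | T1 B | T1 T0 | T2 C
  A -> S T0 | T1 T0 | T2 T3
  B -> T2 T1
  C -> B A | T0 A | c
  T0 -> d
  T1 -> b
  T2 -> c
  T3 -> a

CYK table (by increasing span):
  T[0,0] 'd' = {T0}  orig:{}
  T[1,1] 'c' = {C,T2}  orig:{C}
  T[2,2] 'a' = {T3}  orig:{}
  T[0,1] 'dc' = ∅
  T[1,2] 'ca' = {A}
  T[0,2] 'dca' = {C,S}

S ∈ T[0,2] ⇒ YES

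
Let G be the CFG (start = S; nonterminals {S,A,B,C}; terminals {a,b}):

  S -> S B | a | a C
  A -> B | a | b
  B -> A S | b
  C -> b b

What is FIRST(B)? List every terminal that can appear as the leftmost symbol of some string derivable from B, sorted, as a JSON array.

FIRST iteration:
iter 1:
  A via A→a: +{a}
  A via A→b: +{b}
  B via B→A S: +{a,b}
  C via C→b b: +{b}
  S via S→a: +{a}
  S: {a}  A: {a,b}  B: {a,b}  C: {b}
iter 2: (no change)
  S: {a}  A: {a,b}  B: {a,b}  C: {b}

FIRST(B) = ["a", "b"]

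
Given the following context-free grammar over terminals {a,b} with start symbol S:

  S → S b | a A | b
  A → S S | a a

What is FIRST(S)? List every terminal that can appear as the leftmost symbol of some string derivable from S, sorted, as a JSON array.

Compute FIRST by fixpoint:
round 1:
  A via A→a a: +{a}
  S via S→a A: +{a}
  S via S→b: +{b}
  FIRST(S)={a,b}  FIRST(A)={a}
round 2:
  A via A→S S: +{b}
  FIRST(S)={a,b}  FIRST(A)={a,b}
round 3: (stable)
  FIRST(S)={a,b}  FIRST(A)={a,b}

FIRST(S) = ["a", "b"]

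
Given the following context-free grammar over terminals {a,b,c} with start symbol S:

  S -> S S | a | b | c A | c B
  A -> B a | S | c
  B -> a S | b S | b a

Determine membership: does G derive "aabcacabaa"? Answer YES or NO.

CNF form of G:
  S -> S S | T1 A | T1 B | a | b
  A -> B T0 | S S | T1 A | T1 B | a | b | c
  B -> T0 S | T2 S | T2 T0
  T0 -> a
  T1 -> c
  T2 -> b

CYK fill:
  [0..0]={A,S,T0}  "a"  orig:{A,S}
  [1..1]={A,S,T0}  "a"  orig:{A,S}
  [2..2]={A,S,T2}  "b"  orig:{A,S}
  [3..3]={A,T1}  "c"  orig:{A}
  [4..4]={A,S,T0}  "a"  orig:{A,S}
  [5..5]={A,T1}  "c"  orig:{A}
  [6..6]={A,S,T0}  "a"  orig:{A,S}
  [7..7]={A,S,T2}  "b"  orig:{A,S}
  [8..8]={A,S,T0}  "a"  orig:{A,S}
  [9..9]={A,S,T0}  "a"  orig:{A,S}
  [0..1]={A,B,S}  "aa"
  [1..2]={A,B,S}  "ab"
  [2..3]=∅  "bc"
  [3..4]={A,S}  "ca"
  [4..5]=∅  "ac"
  [5..6]={A,S}  "ca"
  [6..7]={A,B,S}  "ab"
  [7..8]={A,B,S}  "ba"
  [8..9]={A,B,S}  "aa"
  [0..2]={A,B,S}  "aab"
  [1..3]=∅  "abc"
  [2..4]={A,B,S}  "bca"
  [3..5]=∅  "cac"
  [4..6]={A,B,S}  "aca"
  [5..7]={A,S}  "cab"
  [6..8]={A,B,S}  "aba"
  [7..9]={A,B,S}  "baa"
  [0..3]=∅  "aabc"
  [1..4]={A,B,S}  "abca"
  [2..5]=∅  "bcac"
  [3..6]={A,S}  "caca"
  [4..7]={A,B,S}  "acab"
  [5..8]={A,S}  "caba"
  [6..9]={A,B,S}  "abaa"
  [0..4]={A,B,S}  "aabca"
  [1..5]=∅  "abcac"
  [2..6]={A,B,S}  "bcaca"
  [3..7]={A,S}  "cacab"
  [4..8]={A,B,S}  "acaba"
  [5..9]={A,S}  "cabaa"
  [0..5]=∅  "aabcac"
  [1..6]={A,B,S}  "abcaca"
  [2..7]={A,B,S}  "bcacab"
  [3..8]={A,S}  "cacaba"
  [4..9]={A,B,S}  "acabaa"
  [0..6]={A,B,S}  "aabcaca"
  [1..7]={A,B,S}  "abcacab"
  [2..8]={A,B,S}  "bcacaba"
  [3..9]={A,S}  "cacabaa"
  [0..7]={A,B,S}  "aabcacab"
  [1..8]={A,B,S}  "abcacaba"
  [2..9]={A,B,S}  "bcacabaa"
  [0..8]={A,B,S}  "aabcacaba"
  [1..9]={A,B,S}  "abcacabaa"
  [0..9]={A,B,S}  "aabcacabaa"

S ∈ T[0,9] ⇒ YES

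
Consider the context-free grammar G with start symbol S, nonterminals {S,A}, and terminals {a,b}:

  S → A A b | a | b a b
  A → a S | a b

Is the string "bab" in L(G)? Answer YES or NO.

CNF form of G:
  S -> A X2 | T1 X3 | a
  A -> T0 S | T0 T1
  T0 -> a
  T1 -> b
  X2 -> A T1
  X3 -> T0 T1

CYK table (by increasing span):
  cell(0,0) b: {T1}  orig:{}
  cell(1,1) a: {S,T0}  orig:{S}
  cell(2,2) b: {T1}  orig:{}
  cell(0,1) ba: ∅
  cell(1,2) ab: {A,X3}  orig:{A}
  cell(0,2) bab: {S}

S ∈ T[0,2] ⇒ YES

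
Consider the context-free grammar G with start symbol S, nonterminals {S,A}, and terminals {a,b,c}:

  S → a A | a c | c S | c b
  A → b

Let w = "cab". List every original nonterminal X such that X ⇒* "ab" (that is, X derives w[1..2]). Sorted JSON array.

Convert to CNF:
  S -> T0 A | T0 T1 | T1 S | T1 T2
  A -> b
  T0 -> a
  T1 -> c
  T2 -> b

CYK fill (cells [i..j] with 1 ≤ i ≤ j ≤ 2 only):
  [1..1]={T0}  "a"  orig:{}
  [2..2]={A,T2}  "b"  orig:{A}
  [1..2]={S}  "ab"

Original NTs in T[1,2] deriving "ab": ["S"]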